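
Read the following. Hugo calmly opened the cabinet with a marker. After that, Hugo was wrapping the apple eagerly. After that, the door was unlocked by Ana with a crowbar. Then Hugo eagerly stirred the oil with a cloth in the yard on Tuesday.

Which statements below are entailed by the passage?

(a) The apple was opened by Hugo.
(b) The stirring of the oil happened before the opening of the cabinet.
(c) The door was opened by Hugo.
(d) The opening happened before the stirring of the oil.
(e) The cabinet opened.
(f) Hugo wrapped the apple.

(d), (e)

(a) Not entailed — Hugo opened the cabinet, not the apple; the apple belongs to the wrapping event.
(b) Not entailed — the narrative places the opening before the stirring, not after.
(c) Not entailed — Hugo opened the cabinet, not the door; the door belongs to the unlocking event.
(d) Entailed — the narrative places the opening before the stirring.
(e) Entailed — 'Hugo opened the cabinet' is causative; it entails the inchoative 'the cabinet opened'.
(f) Not entailed — 'was wrapping' is progressive on an accomplishment; it does not entail the completed 'wrapped'.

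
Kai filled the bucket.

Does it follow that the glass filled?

Nothing is said about any glass; only the bucket is affected.

no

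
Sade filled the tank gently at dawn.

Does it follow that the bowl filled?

no

Nothing is said about any bowl; only the tank is affected.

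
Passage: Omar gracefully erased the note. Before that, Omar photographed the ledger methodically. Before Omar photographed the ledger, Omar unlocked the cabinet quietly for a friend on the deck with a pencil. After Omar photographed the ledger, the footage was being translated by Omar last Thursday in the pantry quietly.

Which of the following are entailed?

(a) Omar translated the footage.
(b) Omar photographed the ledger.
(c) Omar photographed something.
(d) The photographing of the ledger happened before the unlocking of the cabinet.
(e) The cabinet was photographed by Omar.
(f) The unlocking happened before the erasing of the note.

(a) Not entailed — 'was translating' is progressive on an accomplishment; it does not entail the completed 'translated'.
(b) Entailed — dropping 'methodically' leaves a sub-description the original still satisfies.
(c) Entailed — dropping 'methodically' and generalizing the patient leaves a sub-description the original still satisfies.
(d) Not entailed — the narrative places the unlocking before the photographing, not after.
(e) Not entailed — Omar photographed the ledger, not the cabinet; the cabinet belongs to the unlocking event.
(f) Entailed — the narrative places the unlocking before the erasing.

(b), (c), (f)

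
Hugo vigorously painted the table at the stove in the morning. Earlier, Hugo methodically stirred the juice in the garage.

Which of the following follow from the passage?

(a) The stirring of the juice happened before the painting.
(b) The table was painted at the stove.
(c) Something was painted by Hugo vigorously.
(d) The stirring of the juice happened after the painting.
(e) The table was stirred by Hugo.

(a), (b), (c)

(a) Entailed — the narrative places the stirring before the painting.
(b) Entailed — this follows by dropping conjuncts from the painting event's description.
(c) Entailed — this follows by dropping conjuncts from the painting event's description.
(d) Not entailed — the narrative places the stirring before the painting, not after.
(e) Not entailed — Hugo stirred the juice, not the table; the table belongs to the painting event.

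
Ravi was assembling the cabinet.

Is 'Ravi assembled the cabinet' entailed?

no

'was assembling' is progressive; for an accomplishment like 'assemble the cabinet', it doesn't entail completion.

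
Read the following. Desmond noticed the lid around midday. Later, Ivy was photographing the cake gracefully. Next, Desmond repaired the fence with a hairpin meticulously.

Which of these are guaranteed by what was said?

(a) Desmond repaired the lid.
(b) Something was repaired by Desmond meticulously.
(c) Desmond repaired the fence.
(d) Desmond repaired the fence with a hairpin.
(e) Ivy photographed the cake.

(b), (c), (d)

(a) Not entailed — Desmond repaired the fence, not the lid; the lid belongs to the noticing event.
(b) Entailed — every conjunct here is already in the original repairing event.
(c) Entailed — every conjunct here is already in the original repairing event.
(d) Entailed — dropping 'meticulously' leaves a sub-description the original still satisfies.
(e) Not entailed — 'was photographing' is progressive on an accomplishment; it does not entail the completed 'photographed'.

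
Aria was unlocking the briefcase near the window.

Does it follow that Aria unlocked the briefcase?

'was unlocking' is progressive; for an accomplishment like 'unlock the briefcase', it doesn't entail completion.

no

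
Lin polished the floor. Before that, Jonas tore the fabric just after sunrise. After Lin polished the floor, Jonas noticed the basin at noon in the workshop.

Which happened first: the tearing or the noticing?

The connectives place the tearing before the noticing.

the tearing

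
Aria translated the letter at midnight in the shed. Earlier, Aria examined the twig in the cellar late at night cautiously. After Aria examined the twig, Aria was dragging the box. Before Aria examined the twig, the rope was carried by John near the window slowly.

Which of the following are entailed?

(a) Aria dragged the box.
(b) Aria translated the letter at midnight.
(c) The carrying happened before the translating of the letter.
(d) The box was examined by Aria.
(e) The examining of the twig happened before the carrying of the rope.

(a), (b), (c)

(a) Entailed — 'drag' is an activity; 'was dragging' entails that some dragging happened, so 'dragged' holds.
(b) Entailed — this follows by dropping conjuncts from the translating event's description.
(c) Entailed — the narrative places the carrying before the translating.
(d) Not entailed — Aria examined the twig, not the box; the box belongs to the dragging event.
(e) Not entailed — the narrative places the carrying before the examining, not after.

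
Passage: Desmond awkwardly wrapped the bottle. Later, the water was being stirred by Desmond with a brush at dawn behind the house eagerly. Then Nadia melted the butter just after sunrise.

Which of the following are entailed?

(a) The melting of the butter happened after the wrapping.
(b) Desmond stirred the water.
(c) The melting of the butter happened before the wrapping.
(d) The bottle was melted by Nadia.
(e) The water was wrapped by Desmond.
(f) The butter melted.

(a) Entailed — the narrative places the wrapping before the melting.
(b) Entailed — 'stir' is an activity; 'was stirring' entails that some stirring happened, so 'stirred' holds.
(c) Not entailed — the narrative places the wrapping before the melting, not after.
(d) Not entailed — Nadia melted the butter, not the bottle; the bottle belongs to the wrapping event.
(e) Not entailed — Desmond wrapped the bottle, not the water; the water belongs to the stirring event.
(f) Entailed — 'Nadia melted the butter' is causative; it entails the inchoative 'the butter melted'.

(a), (b), (f)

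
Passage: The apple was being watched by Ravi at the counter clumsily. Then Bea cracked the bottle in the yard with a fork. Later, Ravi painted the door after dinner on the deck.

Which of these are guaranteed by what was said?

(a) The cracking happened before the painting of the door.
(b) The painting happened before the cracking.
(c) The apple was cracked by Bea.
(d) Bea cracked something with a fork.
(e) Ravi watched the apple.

(a) Entailed — the narrative places the cracking before the painting.
(b) Not entailed — the narrative places the cracking before the painting, not after.
(c) Not entailed — Bea cracked the bottle, not the apple; the apple belongs to the watching event.
(d) Entailed — this follows by dropping conjuncts from the cracking event's description.
(e) Entailed — 'watch' is an activity; 'was watching' entails that some watching happened, so 'watched' holds.

(a), (d), (e)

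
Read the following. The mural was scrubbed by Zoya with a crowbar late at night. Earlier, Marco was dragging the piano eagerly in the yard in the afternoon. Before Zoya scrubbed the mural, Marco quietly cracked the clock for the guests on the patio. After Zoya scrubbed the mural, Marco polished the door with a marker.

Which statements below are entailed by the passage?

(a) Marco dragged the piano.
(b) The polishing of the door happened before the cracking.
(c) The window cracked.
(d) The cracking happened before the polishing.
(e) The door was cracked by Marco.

(a), (d)

(a) Entailed — 'drag' is an activity; 'was dragging' entails that some dragging happened, so 'dragged' holds.
(b) Not entailed — the narrative places the cracking before the polishing, not after.
(c) Not entailed — the clock is what cracked, not the window.
(d) Entailed — the narrative places the cracking before the polishing.
(e) Not entailed — Marco cracked the clock, not the door; the door belongs to the polishing event.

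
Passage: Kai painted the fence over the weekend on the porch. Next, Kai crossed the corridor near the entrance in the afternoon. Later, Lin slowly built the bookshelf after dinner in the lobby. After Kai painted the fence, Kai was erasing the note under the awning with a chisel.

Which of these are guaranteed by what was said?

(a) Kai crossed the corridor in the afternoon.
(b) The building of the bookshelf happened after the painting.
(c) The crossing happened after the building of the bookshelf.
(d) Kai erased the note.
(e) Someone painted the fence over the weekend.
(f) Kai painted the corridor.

(a), (b), (e)

(a) Entailed — the original entails any weakening of itself; this just drops 'near the entrance'.
(b) Entailed — the narrative places the painting before the building.
(c) Not entailed — the narrative places the crossing before the building, not after.
(d) Not entailed — 'was erasing' is progressive on an accomplishment; it does not entail the completed 'erased'.
(e) Entailed — every conjunct here is already in the original painting event.
(f) Not entailed — Kai painted the fence, not the corridor; the corridor belongs to the crossing event.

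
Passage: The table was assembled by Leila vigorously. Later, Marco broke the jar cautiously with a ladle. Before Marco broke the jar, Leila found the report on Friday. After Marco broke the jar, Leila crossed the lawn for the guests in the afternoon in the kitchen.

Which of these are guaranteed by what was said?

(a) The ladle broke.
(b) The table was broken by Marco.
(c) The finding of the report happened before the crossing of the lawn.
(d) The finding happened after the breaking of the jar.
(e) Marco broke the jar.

(c), (e)

(a) Not entailed — the jar is what broke, not the ladle.
(b) Not entailed — Marco broke the jar, not the table; the table belongs to the assembling event.
(c) Entailed — the narrative places the finding before the crossing.
(d) Not entailed — the narrative places the finding before the breaking, not after.
(e) Entailed — this follows by dropping conjuncts from the breaking event's description.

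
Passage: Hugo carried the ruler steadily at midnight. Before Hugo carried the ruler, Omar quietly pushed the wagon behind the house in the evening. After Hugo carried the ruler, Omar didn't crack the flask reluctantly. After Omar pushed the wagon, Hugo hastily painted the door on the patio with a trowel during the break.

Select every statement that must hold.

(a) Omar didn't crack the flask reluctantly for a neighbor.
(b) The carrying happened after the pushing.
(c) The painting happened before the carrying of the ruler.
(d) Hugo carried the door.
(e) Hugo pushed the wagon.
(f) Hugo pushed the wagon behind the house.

(a), (b)

(a) Entailed — under negation, adding a further restriction is entailed: if no such cracking event occurred, none occurred for a neighbor either.
(b) Entailed — the narrative places the pushing before the carrying.
(c) Not entailed — the narrative doesn't order the painting relative to the carrying.
(d) Not entailed — Hugo carried the ruler, not the door; the door belongs to the painting event.
(e) Not entailed — the passage has Omar pushing the wagon, not Hugo.
(f) Not entailed — the passage has Omar pushing the wagon, not Hugo.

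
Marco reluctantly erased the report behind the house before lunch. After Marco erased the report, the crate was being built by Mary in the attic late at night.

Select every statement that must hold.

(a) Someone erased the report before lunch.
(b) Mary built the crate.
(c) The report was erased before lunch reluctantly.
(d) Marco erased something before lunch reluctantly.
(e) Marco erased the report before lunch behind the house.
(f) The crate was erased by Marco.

(a) Entailed — the original entails any weakening of itself; this just drops 'behind the house', 'reluctantly' and generalizes the agent.
(b) Not entailed — 'was building' is progressive on an accomplishment; it does not entail the completed 'built'.
(c) Entailed — the original entails any weakening of itself; this just drops 'behind the house' and generalizes the agent.
(d) Entailed — every conjunct here is already in the original erasing event.
(e) Entailed — every conjunct here is already in the original erasing event.
(f) Not entailed — Marco erased the report, not the crate; the crate belongs to the building event.

(a), (c), (d), (e)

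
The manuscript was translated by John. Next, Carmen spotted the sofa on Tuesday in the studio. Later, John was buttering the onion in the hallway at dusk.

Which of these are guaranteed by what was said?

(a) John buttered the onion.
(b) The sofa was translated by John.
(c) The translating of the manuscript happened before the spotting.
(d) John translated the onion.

(c)

(a) Not entailed — 'was buttering' is progressive on an accomplishment; it does not entail the completed 'buttered'.
(b) Not entailed — John translated the manuscript, not the sofa; the sofa belongs to the spotting event.
(c) Entailed — the narrative places the translating before the spotting.
(d) Not entailed — John translated the manuscript, not the onion; the onion belongs to the buttering event.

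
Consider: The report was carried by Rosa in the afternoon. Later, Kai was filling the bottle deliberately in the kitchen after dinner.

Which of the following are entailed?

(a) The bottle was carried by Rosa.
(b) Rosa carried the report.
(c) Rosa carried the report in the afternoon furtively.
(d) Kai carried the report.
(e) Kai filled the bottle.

(a) Not entailed — Rosa carried the report, not the bottle; the bottle belongs to the filling event.
(b) Entailed — every conjunct here is already in the original carrying event.
(c) Not entailed — 'furtively' adds information not in the original event.
(d) Not entailed — the passage has Rosa carrying the report, not Kai.
(e) Not entailed — 'was filling' is progressive on an accomplishment; it does not entail the completed 'filled'.

(b)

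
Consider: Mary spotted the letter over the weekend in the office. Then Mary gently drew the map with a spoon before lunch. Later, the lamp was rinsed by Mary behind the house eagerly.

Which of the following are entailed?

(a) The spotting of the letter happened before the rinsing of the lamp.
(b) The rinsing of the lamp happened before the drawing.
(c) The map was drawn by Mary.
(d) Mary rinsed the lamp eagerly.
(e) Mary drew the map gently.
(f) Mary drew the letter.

(a) Entailed — the narrative places the spotting before the rinsing.
(b) Not entailed — the narrative places the drawing before the rinsing, not after.
(c) Entailed — dropping 'gently', 'before lunch', 'with a spoon' leaves a sub-description the original still satisfies.
(d) Entailed — dropping 'behind the house' leaves a sub-description the original still satisfies.
(e) Entailed — the original entails any weakening of itself; this just drops 'before lunch', 'with a spoon'.
(f) Not entailed — Mary drew the map, not the letter; the letter belongs to the spotting event.

(a), (c), (d), (e)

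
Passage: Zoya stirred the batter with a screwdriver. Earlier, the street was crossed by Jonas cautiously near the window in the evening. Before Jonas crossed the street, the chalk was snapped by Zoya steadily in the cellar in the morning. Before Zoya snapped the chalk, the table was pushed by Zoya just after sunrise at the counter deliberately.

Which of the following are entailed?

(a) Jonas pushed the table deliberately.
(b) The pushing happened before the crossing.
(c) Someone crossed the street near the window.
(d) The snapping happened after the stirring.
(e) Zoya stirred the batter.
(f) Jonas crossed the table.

(b), (c), (e)

(a) Not entailed — the passage has Zoya pushing the table, not Jonas.
(b) Entailed — the narrative places the pushing before the crossing.
(c) Entailed — the original entails any weakening of itself; this just drops 'cautiously', 'in the evening' and generalizes the agent.
(d) Not entailed — the narrative places the snapping before the stirring, not after.
(e) Entailed — every conjunct here is already in the original stirring event.
(f) Not entailed — Jonas crossed the street, not the table; the table belongs to the pushing event.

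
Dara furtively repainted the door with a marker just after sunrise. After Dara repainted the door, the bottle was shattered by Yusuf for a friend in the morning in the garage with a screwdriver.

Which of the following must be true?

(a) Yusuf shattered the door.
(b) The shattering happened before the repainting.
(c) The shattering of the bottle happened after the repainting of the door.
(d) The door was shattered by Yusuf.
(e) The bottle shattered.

(a) Not entailed — Yusuf shattered the bottle, not the door; the door belongs to the repainting event.
(b) Not entailed — the narrative places the repainting before the shattering, not after.
(c) Entailed — the narrative places the repainting before the shattering.
(d) Not entailed — Yusuf shattered the bottle, not the door; the door belongs to the repainting event.
(e) Entailed — 'Yusuf shattered the bottle' is causative; it entails the inchoative 'the bottle shattered'.

(c), (e)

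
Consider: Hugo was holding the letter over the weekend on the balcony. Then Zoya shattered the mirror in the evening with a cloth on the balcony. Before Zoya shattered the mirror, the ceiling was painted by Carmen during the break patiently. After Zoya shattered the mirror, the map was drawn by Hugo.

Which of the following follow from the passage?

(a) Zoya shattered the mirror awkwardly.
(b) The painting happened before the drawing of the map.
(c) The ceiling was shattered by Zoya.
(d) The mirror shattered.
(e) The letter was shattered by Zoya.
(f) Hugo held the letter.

(a) Not entailed — 'awkwardly' adds information not in the original event.
(b) Entailed — the narrative places the painting before the drawing.
(c) Not entailed — Zoya shattered the mirror, not the ceiling; the ceiling belongs to the painting event.
(d) Entailed — 'Zoya shattered the mirror' is causative; it entails the inchoative 'the mirror shattered'.
(e) Not entailed — Zoya shattered the mirror, not the letter; the letter belongs to the holding event.
(f) Entailed — 'hold' is an activity; 'was holding' entails that some holding happened, so 'held' holds.

(b), (d), (f)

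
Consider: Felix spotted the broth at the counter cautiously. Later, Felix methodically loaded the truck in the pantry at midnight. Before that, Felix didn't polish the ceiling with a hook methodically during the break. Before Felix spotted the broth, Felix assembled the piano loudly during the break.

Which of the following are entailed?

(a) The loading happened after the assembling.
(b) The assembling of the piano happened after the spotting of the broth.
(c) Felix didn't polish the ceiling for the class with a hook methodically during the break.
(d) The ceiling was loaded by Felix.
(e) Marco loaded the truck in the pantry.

(a), (c)

(a) Entailed — the narrative places the assembling before the loading.
(b) Not entailed — the narrative places the assembling before the spotting, not after.
(c) Entailed — under negation, adding a further restriction is entailed: if no such polishing event occurred, none occurred for the class either.
(d) Not entailed — Felix loaded the truck, not the ceiling; the ceiling belongs to the polishing event.
(e) Not entailed — the passage has Felix loading the truck, not Marco.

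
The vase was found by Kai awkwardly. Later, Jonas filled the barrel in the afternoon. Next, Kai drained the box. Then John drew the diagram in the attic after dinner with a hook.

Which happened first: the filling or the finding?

the finding

The connectives place the finding before the filling.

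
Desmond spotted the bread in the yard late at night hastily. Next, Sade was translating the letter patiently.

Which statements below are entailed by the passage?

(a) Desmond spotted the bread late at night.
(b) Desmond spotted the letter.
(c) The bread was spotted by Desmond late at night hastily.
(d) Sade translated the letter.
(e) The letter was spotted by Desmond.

(a), (c)

(a) Entailed — dropping 'in the yard', 'hastily' leaves a sub-description the original still satisfies.
(b) Not entailed — Desmond spotted the bread, not the letter; the letter belongs to the translating event.
(c) Entailed — this follows by dropping conjuncts from the spotting event's description.
(d) Not entailed — 'was translating' is progressive on an accomplishment; it does not entail the completed 'translated'.
(e) Not entailed — Desmond spotted the bread, not the letter; the letter belongs to the translating event.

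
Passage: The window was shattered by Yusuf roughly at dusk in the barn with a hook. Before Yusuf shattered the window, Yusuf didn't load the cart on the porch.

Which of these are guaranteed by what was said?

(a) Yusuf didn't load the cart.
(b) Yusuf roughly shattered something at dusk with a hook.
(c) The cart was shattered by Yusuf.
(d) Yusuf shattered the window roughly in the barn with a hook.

(b), (d)

(a) Not entailed — dropping 'on the porch' under negation is not valid — the original leaves open that Yusuf loaded the cart some other way.
(b) Entailed — this follows by dropping conjuncts from the shattering event's description.
(c) Not entailed — Yusuf shattered the window, not the cart; the cart belongs to the loading event.
(d) Entailed — dropping 'at dusk' leaves a sub-description the original still satisfies.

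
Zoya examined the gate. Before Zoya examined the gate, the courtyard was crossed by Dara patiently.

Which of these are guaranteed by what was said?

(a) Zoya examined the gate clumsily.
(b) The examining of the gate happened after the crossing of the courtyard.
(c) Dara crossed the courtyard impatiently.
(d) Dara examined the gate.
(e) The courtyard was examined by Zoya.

(a) Not entailed — 'clumsily' adds information not in the original event.
(b) Entailed — the narrative places the crossing before the examining.
(c) Not entailed — 'impatiently' adds a manner not in (and inconsistent with) the original.
(d) Not entailed — the passage has Zoya examining the gate, not Dara.
(e) Not entailed — Zoya examined the gate, not the courtyard; the courtyard belongs to the crossing event.

(b)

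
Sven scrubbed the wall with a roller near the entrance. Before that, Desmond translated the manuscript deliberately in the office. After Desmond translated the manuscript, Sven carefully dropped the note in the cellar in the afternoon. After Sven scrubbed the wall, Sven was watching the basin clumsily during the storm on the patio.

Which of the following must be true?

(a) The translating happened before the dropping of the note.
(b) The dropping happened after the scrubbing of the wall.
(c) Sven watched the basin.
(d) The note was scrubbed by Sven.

(a) Entailed — the narrative places the translating before the dropping.
(b) Not entailed — the narrative doesn't order the scrubbing relative to the dropping.
(c) Entailed — 'watch' is an activity; 'was watching' entails that some watching happened, so 'watched' holds.
(d) Not entailed — Sven scrubbed the wall, not the note; the note belongs to the dropping event.

(a), (c)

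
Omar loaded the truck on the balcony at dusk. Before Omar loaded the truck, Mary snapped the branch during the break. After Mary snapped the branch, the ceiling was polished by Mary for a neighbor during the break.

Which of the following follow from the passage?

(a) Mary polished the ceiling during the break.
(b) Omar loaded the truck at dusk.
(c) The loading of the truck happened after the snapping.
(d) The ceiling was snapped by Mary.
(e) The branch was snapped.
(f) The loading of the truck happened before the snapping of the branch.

(a), (b), (c), (e)

(a) Entailed — this follows by dropping conjuncts from the polishing event's description.
(b) Entailed — this follows by dropping conjuncts from the loading event's description.
(c) Entailed — the narrative places the snapping before the loading.
(d) Not entailed — Mary snapped the branch, not the ceiling; the ceiling belongs to the polishing event.
(e) Entailed — this follows by dropping conjuncts from the snapping event's description.
(f) Not entailed — the narrative places the snapping before the loading, not after.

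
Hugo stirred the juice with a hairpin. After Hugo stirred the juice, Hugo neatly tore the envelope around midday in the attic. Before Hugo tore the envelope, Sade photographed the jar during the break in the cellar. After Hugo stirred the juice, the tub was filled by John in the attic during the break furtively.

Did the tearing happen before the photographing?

no

The narrative orders the photographing before the tearing.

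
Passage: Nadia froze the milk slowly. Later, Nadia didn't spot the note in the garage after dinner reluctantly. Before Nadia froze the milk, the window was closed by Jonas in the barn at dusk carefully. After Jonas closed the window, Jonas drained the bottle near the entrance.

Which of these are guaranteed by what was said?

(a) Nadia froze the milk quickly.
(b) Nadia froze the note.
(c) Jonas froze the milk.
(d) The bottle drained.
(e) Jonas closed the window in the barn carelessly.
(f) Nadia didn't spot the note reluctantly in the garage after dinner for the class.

(d), (f)

(a) Not entailed — 'quickly' adds a manner not in (and inconsistent with) the original.
(b) Not entailed — Nadia froze the milk, not the note; the note belongs to the spotting event.
(c) Not entailed — the passage has Nadia freezing the milk, not Jonas.
(d) Entailed — 'Jonas drained the bottle' is causative; it entails the inchoative 'the bottle drained'.
(e) Not entailed — 'carelessly' adds a manner not in (and inconsistent with) the original.
(f) Entailed — under negation, adding a further restriction is entailed: if no such spotting event occurred, none occurred for the class either.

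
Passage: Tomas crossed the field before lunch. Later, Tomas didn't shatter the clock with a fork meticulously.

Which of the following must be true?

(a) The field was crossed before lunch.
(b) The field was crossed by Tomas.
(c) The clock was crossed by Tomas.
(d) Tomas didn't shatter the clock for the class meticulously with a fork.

(a), (b), (d)

(a) Entailed — every conjunct here is already in the original crossing event.
(b) Entailed — the original entails any weakening of itself; this just drops 'before lunch'.
(c) Not entailed — Tomas crossed the field, not the clock; the clock belongs to the shattering event.
(d) Entailed — under negation, adding a further restriction is entailed: if no such shattering event occurred, none occurred for the class either.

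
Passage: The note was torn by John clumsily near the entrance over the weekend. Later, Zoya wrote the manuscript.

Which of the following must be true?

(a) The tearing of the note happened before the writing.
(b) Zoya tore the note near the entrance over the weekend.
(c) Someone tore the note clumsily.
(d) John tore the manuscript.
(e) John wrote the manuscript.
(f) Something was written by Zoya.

(a), (c), (f)

(a) Entailed — the narrative places the tearing before the writing.
(b) Not entailed — the passage has John tearing the note, not Zoya.
(c) Entailed — the original entails any weakening of itself; this just drops 'near the entrance', 'over the weekend' and generalizes the agent.
(d) Not entailed — John tore the note, not the manuscript; the manuscript belongs to the writing event.
(e) Not entailed — the passage has Zoya writing the manuscript, not John.
(f) Entailed — every conjunct here is already in the original writing event.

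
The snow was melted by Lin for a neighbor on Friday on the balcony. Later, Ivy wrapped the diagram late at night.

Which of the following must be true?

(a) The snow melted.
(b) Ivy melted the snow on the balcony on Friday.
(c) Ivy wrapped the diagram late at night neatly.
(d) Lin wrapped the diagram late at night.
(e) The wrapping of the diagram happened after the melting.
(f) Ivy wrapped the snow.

(a), (e)

(a) Entailed — 'Lin melted the snow' is causative; it entails the inchoative 'the snow melted'.
(b) Not entailed — the passage has Lin melting the snow, not Ivy.
(c) Not entailed — 'neatly' adds information not in the original event.
(d) Not entailed — the passage has Ivy wrapping the diagram, not Lin.
(e) Entailed — the narrative places the melting before the wrapping.
(f) Not entailed — Ivy wrapped the diagram, not the snow; the snow belongs to the melting event.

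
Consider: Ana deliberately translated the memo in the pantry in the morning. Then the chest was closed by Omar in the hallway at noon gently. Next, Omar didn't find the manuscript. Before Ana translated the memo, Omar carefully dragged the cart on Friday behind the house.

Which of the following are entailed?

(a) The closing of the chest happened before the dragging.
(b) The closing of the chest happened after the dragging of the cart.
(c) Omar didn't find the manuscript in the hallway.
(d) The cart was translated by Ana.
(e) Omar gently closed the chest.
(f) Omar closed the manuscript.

(b), (c), (e)

(a) Not entailed — the narrative places the dragging before the closing, not after.
(b) Entailed — the narrative places the dragging before the closing.
(c) Entailed — under negation, adding a further restriction is entailed: if no such finding event occurred, none occurred in the hallway either.
(d) Not entailed — Ana translated the memo, not the cart; the cart belongs to the dragging event.
(e) Entailed — every conjunct here is already in the original closing event.
(f) Not entailed — Omar closed the chest, not the manuscript; the manuscript belongs to the finding event.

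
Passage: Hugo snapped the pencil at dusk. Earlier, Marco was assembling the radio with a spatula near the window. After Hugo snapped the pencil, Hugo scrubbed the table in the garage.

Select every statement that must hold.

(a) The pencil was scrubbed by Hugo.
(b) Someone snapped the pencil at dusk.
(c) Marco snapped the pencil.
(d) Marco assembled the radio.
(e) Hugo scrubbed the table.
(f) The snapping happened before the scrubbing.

(b), (e), (f)

(a) Not entailed — Hugo scrubbed the table, not the pencil; the pencil belongs to the snapping event.
(b) Entailed — this follows by dropping conjuncts from the snapping event's description.
(c) Not entailed — the passage has Hugo snapping the pencil, not Marco.
(d) Not entailed — 'was assembling' is progressive on an accomplishment; it does not entail the completed 'assembled'.
(e) Entailed — every conjunct here is already in the original scrubbing event.
(f) Entailed — the narrative places the snapping before the scrubbing.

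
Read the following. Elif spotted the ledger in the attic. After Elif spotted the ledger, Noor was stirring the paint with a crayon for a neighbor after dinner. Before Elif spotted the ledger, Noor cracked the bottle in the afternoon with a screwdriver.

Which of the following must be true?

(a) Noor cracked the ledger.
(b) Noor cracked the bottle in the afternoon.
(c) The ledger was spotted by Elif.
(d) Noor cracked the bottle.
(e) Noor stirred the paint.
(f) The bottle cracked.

(b), (c), (d), (e), (f)

(a) Not entailed — Noor cracked the bottle, not the ledger; the ledger belongs to the spotting event.
(b) Entailed — this follows by dropping conjuncts from the cracking event's description.
(c) Entailed — every conjunct here is already in the original spotting event.
(d) Entailed — the original entails any weakening of itself; this just drops 'with a screwdriver', 'in the afternoon'.
(e) Entailed — 'stir' is an activity; 'was stirring' entails that some stirring happened, so 'stirred' holds.
(f) Entailed — 'Noor cracked the bottle' is causative; it entails the inchoative 'the bottle cracked'.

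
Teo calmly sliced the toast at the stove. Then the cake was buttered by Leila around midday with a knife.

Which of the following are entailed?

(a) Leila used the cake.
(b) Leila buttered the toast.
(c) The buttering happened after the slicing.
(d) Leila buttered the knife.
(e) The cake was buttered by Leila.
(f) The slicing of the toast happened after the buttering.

(c), (e)

(a) Not entailed — the cake is the patient, not an instrument — Leila used a knife.
(b) Not entailed — Leila buttered the cake, not the toast; the toast belongs to the slicing event.
(c) Entailed — the narrative places the slicing before the buttering.
(d) Not entailed — the knife is the instrument, not what was buttered.
(e) Entailed — every conjunct here is already in the original buttering event.
(f) Not entailed — the narrative places the slicing before the buttering, not after.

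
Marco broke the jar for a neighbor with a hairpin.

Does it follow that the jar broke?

'Marco broke the jar' is the causative; it entails the inchoative 'the jar broke'.

yes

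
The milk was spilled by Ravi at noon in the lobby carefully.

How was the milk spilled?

carefully

'carefully' marks the manner of the spilling event.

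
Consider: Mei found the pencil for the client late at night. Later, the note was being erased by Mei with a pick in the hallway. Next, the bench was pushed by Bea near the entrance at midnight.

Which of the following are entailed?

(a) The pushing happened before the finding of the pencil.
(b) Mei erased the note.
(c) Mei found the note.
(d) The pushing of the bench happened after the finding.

(d)

(a) Not entailed — the narrative places the finding before the pushing, not after.
(b) Not entailed — 'was erasing' is progressive on an accomplishment; it does not entail the completed 'erased'.
(c) Not entailed — Mei found the pencil, not the note; the note belongs to the erasing event.
(d) Entailed — the narrative places the finding before the pushing.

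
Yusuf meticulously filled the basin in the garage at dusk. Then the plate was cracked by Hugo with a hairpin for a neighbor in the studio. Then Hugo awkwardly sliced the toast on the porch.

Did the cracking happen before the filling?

The narrative orders the filling before the cracking.

no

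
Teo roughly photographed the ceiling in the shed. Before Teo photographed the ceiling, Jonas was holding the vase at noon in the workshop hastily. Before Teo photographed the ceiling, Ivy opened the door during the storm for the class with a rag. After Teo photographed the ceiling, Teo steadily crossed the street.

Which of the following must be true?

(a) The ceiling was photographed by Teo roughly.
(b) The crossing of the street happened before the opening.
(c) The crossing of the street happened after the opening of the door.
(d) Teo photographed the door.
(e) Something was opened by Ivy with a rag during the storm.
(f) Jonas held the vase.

(a), (c), (e), (f)

(a) Entailed — every conjunct here is already in the original photographing event.
(b) Not entailed — the narrative places the opening before the crossing, not after.
(c) Entailed — the narrative places the opening before the crossing.
(d) Not entailed — Teo photographed the ceiling, not the door; the door belongs to the opening event.
(e) Entailed — dropping 'for the class' and generalizing the patient leaves a sub-description the original still satisfies.
(f) Entailed — 'hold' is an activity; 'was holding' entails that some holding happened, so 'held' holds.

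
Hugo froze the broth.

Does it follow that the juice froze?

no

Nothing is said about any juice; only the broth is affected.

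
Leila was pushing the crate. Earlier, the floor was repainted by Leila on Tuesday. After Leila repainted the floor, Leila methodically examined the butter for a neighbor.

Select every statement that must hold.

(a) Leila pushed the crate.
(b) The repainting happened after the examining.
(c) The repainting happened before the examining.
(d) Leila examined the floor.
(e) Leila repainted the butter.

(a), (c)

(a) Entailed — 'push' is an activity; 'was pushing' entails that some pushing happened, so 'pushed' holds.
(b) Not entailed — the narrative places the repainting before the examining, not after.
(c) Entailed — the narrative places the repainting before the examining.
(d) Not entailed — Leila examined the butter, not the floor; the floor belongs to the repainting event.
(e) Not entailed — Leila repainted the floor, not the butter; the butter belongs to the examining event.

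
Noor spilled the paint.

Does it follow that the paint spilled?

yes

'Noor spilled the paint' is the causative; it entails the inchoative 'the paint spilled'.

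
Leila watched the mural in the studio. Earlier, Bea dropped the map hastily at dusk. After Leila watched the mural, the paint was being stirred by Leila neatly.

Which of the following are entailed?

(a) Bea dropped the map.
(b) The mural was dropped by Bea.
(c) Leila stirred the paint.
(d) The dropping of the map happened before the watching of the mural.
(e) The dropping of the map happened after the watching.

(a) Entailed — every conjunct here is already in the original dropping event.
(b) Not entailed — Bea dropped the map, not the mural; the mural belongs to the watching event.
(c) Entailed — 'stir' is an activity; 'was stirring' entails that some stirring happened, so 'stirred' holds.
(d) Entailed — the narrative places the dropping before the watching.
(e) Not entailed — the narrative places the dropping before the watching, not after.

(a), (c), (d)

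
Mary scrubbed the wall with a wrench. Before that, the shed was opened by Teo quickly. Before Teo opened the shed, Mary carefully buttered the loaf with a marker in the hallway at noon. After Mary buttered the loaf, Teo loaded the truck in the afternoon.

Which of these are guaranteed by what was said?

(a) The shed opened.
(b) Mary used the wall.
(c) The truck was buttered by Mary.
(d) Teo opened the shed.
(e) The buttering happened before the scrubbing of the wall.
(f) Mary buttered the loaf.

(a) Entailed — 'Teo opened the shed' is causative; it entails the inchoative 'the shed opened'.
(b) Not entailed — the wall is the patient, not an instrument — Mary used a wrench.
(c) Not entailed — Mary buttered the loaf, not the truck; the truck belongs to the loading event.
(d) Entailed — dropping 'quickly' leaves a sub-description the original still satisfies.
(e) Entailed — the narrative places the buttering before the scrubbing.
(f) Entailed — this follows by dropping conjuncts from the buttering event's description.

(a), (d), (e), (f)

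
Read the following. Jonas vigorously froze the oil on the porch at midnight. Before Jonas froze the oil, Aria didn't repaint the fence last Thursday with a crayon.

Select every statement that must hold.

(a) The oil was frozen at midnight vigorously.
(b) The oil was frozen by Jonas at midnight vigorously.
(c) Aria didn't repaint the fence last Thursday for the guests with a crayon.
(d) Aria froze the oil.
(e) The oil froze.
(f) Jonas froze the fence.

(a), (b), (c), (e)

(a) Entailed — the original entails any weakening of itself; this just drops 'on the porch' and generalizes the agent.
(b) Entailed — dropping 'on the porch' leaves a sub-description the original still satisfies.
(c) Entailed — under negation, adding a further restriction is entailed: if no such repainting event occurred, none occurred for the guests either.
(d) Not entailed — the passage has Jonas freezing the oil, not Aria.
(e) Entailed — 'Jonas froze the oil' is causative; it entails the inchoative 'the oil froze'.
(f) Not entailed — Jonas froze the oil, not the fence; the fence belongs to the repainting event.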